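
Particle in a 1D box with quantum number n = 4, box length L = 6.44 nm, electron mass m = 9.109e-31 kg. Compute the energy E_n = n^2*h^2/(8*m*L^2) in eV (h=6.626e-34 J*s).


E = n^2 * h^2 / (8 * m * L^2)
= 4^2 * (6.626e-34)^2 / (8 * 9.109e-31 * (6.44e-9)^2)
= 16 * 4.3904e-67 / (8 * 9.109e-31 * 4.1474e-17)
= 2.3243e-20 J
= 0.1451 eV

0.1451


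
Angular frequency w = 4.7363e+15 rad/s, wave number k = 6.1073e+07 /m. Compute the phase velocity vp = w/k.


vp = w / k
= 4.7363e+15 / 6.1073e+07
= 7.7551e+07 m/s

7.7551e+07


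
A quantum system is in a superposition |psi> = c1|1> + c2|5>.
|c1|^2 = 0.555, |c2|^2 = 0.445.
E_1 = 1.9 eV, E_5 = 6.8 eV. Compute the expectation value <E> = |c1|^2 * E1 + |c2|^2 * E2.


<E> = |c1|^2 * E1 + |c2|^2 * E2
= 0.555 * 1.9 + 0.445 * 6.8
= 1.0545 + 3.026
= 4.0805 eV

4.0805


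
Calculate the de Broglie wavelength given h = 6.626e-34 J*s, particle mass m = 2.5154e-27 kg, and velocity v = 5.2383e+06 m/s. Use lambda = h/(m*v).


lambda = h / (m * v)
= 6.626e-34 / (2.5154e-27 * 5.2383e+06)
= 6.626e-34 / 1.3176e-20
= 5.0287e-14 m

5.0287e-14


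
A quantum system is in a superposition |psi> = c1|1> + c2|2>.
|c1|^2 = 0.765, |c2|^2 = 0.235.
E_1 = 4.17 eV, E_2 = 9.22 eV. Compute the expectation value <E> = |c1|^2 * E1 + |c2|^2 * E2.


<E> = |c1|^2 * E1 + |c2|^2 * E2
= 0.765 * 4.17 + 0.235 * 9.22
= 3.19 + 2.1667
= 5.3567 eV

5.3567


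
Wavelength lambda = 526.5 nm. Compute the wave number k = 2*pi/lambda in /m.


k = 2 * pi / lambda
= 6.2832 / (526.5e-9)
= 6.2832 / 5.2650e-07
= 1.1934e+07 /m

1.1934e+07


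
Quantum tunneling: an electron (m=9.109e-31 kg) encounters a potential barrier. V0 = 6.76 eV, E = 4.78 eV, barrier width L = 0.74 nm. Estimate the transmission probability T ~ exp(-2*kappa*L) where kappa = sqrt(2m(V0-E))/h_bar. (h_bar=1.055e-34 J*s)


V0 - E = 1.98 eV = 3.1720e-19 J
kappa = sqrt(2 * m * (V0-E)) / h_bar
= sqrt(2 * 9.109e-31 * 3.1720e-19) / 1.055e-34
= 7.2055e+09 /m
2*kappa*L = 2 * 7.2055e+09 * 0.74e-9
= 10.6641
T = exp(-10.6641) = 2.336944e-05

2.336944e-05


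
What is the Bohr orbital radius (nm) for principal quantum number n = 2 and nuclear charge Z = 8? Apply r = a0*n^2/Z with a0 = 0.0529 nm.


r = a0 * n^2 / Z
= 0.0529 * 2^2 / 8
= 0.0529 * 4 / 8
= 0.0265 nm

0.0265


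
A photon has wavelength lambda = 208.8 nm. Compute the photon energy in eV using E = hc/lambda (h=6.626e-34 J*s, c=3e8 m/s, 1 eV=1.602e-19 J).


E = hc / lambda
= (6.626e-34)(3e8) / (208.8e-9)
= 1.9878e-25 / 2.0880e-07
= 9.5201e-19 J
Converting to eV: 9.5201e-19 / 1.602e-19
= 5.9426 eV

5.9426


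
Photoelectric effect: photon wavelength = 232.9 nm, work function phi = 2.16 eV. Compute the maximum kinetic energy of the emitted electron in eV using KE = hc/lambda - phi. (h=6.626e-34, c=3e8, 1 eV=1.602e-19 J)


E_photon = hc / lambda
= (6.626e-34)(3e8) / (232.9e-9)
= 8.5350e-19 J
= 5.3277 eV
KE = E_photon - phi
= 5.3277 - 2.16
= 3.1677 eV

3.1677


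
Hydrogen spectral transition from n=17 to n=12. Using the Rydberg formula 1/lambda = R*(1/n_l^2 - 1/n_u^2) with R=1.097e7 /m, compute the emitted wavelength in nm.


1/lambda = R * (1/n_l^2 - 1/n_u^2)
= 1.097e7 * (1/12^2 - 1/17^2)
= 1.097e7 * (0.006944 - 0.00346)
= 1.097e7 * 0.003484
= 3.8222e+04 /m
lambda = 1 / 3.8222e+04 = 26162.8894 nm

26162.8894


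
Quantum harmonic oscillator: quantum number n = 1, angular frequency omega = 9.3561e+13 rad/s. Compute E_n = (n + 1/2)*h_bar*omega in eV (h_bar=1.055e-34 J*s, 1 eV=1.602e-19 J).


E = (n + 1/2) * h_bar * omega
= (1 + 0.5) * 1.055e-34 * 9.3561e+13
= 1.5 * 9.8707e-21
= 1.4806e-20 J
= 0.0924 eV

0.0924


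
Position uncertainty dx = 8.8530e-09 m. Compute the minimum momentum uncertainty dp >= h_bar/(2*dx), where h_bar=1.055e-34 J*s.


dp = h_bar / (2 * dx)
= 1.055e-34 / (2 * 8.8530e-09)
= 1.055e-34 / 1.7706e-08
= 5.9584e-27 kg*m/s

5.9584e-27


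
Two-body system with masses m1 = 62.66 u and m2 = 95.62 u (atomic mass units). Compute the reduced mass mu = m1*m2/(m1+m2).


mu = m1 * m2 / (m1 + m2)
= 62.66 * 95.62 / (62.66 + 95.62)
= 5991.5492 / 158.28
= 37.8541 u

37.8541


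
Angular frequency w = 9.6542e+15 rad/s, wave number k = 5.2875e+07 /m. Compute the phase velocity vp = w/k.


vp = w / k
= 9.6542e+15 / 5.2875e+07
= 1.8259e+08 m/s

1.8259e+08


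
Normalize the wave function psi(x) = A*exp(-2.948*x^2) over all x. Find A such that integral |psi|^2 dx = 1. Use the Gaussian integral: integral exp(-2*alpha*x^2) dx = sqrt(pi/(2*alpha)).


integral |psi|^2 dx = A^2 * sqrt(pi/(2*alpha)) = 1
A^2 = sqrt(2*alpha/pi)
= sqrt(2 * 2.948 / pi)
= 1.369947
A = sqrt(1.369947)
= 1.1704

1.1704


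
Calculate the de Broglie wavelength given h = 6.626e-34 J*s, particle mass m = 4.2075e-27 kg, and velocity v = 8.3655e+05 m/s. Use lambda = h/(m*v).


lambda = h / (m * v)
= 6.626e-34 / (4.2075e-27 * 8.3655e+05)
= 6.626e-34 / 3.5198e-21
= 1.8825e-13 m

1.8825e-13


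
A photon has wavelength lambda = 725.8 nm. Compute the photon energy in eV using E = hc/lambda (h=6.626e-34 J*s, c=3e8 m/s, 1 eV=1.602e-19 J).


E = hc / lambda
= (6.626e-34)(3e8) / (725.8e-9)
= 1.9878e-25 / 7.2580e-07
= 2.7388e-19 J
Converting to eV: 2.7388e-19 / 1.602e-19
= 1.7096 eV

1.7096


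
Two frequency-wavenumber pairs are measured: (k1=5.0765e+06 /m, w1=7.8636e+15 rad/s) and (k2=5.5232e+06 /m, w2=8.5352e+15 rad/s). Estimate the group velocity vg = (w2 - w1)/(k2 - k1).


vg = (w2 - w1) / (k2 - k1)
= (8.5352e+15 - 7.8636e+15) / (5.5232e+06 - 5.0765e+06)
= 6.7160e+14 / 4.4670e+05
= 1.5035e+09 m/s

1.5035e+09


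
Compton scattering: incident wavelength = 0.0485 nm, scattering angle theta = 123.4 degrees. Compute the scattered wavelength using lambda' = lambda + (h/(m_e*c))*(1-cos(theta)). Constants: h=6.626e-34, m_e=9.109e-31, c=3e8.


Compton wavelength: h/(m_e*c) = 2.4247e-12 m
d_lambda = 2.4247e-12 * (1 - cos(123.4 deg))
= 2.4247e-12 * 1.550481
= 3.7595e-12 m = 0.003759 nm
lambda' = 0.0485 + 0.003759
= 0.052259 nm

0.052259


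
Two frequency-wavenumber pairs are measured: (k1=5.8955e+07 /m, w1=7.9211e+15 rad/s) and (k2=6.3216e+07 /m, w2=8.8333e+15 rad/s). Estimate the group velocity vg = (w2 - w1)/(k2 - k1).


vg = (w2 - w1) / (k2 - k1)
= (8.8333e+15 - 7.9211e+15) / (6.3216e+07 - 5.8955e+07)
= 9.1220e+14 / 4.2610e+06
= 2.1408e+08 m/s

2.1408e+08


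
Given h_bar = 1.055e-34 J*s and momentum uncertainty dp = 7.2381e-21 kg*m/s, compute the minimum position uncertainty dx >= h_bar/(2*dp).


dx = h_bar / (2 * dp)
= 1.055e-34 / (2 * 7.2381e-21)
= 1.055e-34 / 1.4476e-20
= 7.2878e-15 m

7.2878e-15


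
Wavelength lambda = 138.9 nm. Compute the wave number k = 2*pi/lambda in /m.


k = 2 * pi / lambda
= 6.2832 / (138.9e-9)
= 6.2832 / 1.3890e-07
= 4.5235e+07 /m

4.5235e+07


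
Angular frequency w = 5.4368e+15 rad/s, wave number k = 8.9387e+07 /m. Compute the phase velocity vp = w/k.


vp = w / k
= 5.4368e+15 / 8.9387e+07
= 6.0823e+07 m/s

6.0823e+07


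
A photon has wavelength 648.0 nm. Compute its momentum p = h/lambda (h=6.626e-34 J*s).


p = h / lambda
= 6.626e-34 / (648.0e-9)
= 6.626e-34 / 6.4800e-07
= 1.0225e-27 kg*m/s

1.0225e-27


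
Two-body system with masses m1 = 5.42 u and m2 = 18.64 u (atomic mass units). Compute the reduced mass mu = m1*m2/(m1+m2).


mu = m1 * m2 / (m1 + m2)
= 5.42 * 18.64 / (5.42 + 18.64)
= 101.0288 / 24.06
= 4.199 u

4.199


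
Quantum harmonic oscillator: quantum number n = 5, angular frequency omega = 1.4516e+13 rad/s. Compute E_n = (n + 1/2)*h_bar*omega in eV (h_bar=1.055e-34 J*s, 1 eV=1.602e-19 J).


E = (n + 1/2) * h_bar * omega
= (5 + 0.5) * 1.055e-34 * 1.4516e+13
= 5.5 * 1.5314e-21
= 8.4229e-21 J
= 0.0526 eV

0.0526


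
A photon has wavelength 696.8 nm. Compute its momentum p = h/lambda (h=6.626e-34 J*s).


p = h / lambda
= 6.626e-34 / (696.8e-9)
= 6.626e-34 / 6.9680e-07
= 9.5092e-28 kg*m/s

9.5092e-28


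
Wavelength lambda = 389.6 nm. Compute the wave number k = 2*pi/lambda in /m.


k = 2 * pi / lambda
= 6.2832 / (389.6e-9)
= 6.2832 / 3.8960e-07
= 1.6127e+07 /m

1.6127e+07


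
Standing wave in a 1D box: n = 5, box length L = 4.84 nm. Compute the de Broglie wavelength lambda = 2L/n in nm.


lambda = 2L / n
= 2 * 4.84 / 5
= 9.68 / 5
= 1.936 nm

1.936


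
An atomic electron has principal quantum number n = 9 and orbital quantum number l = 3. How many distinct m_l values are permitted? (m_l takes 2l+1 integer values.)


m_l ranges from -l to +l in integer steps
So m_l goes from -3 to +3
Count = 2l + 1 = 2*3 + 1
= 7

7


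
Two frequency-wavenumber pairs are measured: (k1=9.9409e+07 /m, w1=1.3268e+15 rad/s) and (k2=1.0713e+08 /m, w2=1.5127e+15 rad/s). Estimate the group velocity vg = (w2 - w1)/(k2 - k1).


vg = (w2 - w1) / (k2 - k1)
= (1.5127e+15 - 1.3268e+15) / (1.0713e+08 - 9.9409e+07)
= 1.8590e+14 / 7.7210e+06
= 2.4077e+07 m/s

2.4077e+07


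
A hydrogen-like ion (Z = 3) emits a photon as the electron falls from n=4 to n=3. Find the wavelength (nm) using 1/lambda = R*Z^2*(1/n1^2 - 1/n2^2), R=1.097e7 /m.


1/lambda = R * Z^2 * (1/n1^2 - 1/n2^2)
= 1.097e7 * 3^2 * (1/3^2 - 1/4^2)
= 1.097e7 * 9 * (0.111111 - 0.0625)
= 4.7994e+06 /m
lambda = 1 / 4.7994e+06
= 208.3605 nm

208.3605


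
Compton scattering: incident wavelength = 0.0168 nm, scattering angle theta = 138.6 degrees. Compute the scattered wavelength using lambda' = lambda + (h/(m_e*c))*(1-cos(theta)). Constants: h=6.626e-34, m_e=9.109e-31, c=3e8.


Compton wavelength: h/(m_e*c) = 2.4247e-12 m
d_lambda = 2.4247e-12 * (1 - cos(138.6 deg))
= 2.4247e-12 * 1.750111
= 4.2435e-12 m = 0.004244 nm
lambda' = 0.0168 + 0.004244
= 0.021044 nm

0.021044


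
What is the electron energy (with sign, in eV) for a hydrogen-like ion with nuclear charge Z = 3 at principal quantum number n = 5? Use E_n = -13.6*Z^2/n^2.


E_n = -13.6 * Z^2 / n^2
= -13.6 * 3^2 / 5^2
= -13.6 * 9 / 25
= -4.896 eV

-4.896


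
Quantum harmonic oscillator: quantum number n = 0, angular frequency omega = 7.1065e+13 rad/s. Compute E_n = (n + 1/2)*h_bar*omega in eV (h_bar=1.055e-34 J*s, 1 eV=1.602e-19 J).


E = (n + 1/2) * h_bar * omega
= (0 + 0.5) * 1.055e-34 * 7.1065e+13
= 0.5 * 7.4974e-21
= 3.7487e-21 J
= 0.0234 eV

0.0234


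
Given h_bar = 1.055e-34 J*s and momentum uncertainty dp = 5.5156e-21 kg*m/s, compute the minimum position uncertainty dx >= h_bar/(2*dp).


dx = h_bar / (2 * dp)
= 1.055e-34 / (2 * 5.5156e-21)
= 1.055e-34 / 1.1031e-20
= 9.5638e-15 m

9.5638e-15


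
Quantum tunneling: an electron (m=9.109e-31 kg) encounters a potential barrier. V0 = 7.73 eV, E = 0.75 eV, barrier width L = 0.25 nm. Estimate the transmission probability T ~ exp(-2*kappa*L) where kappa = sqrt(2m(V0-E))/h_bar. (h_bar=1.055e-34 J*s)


V0 - E = 6.98 eV = 1.1182e-18 J
kappa = sqrt(2 * m * (V0-E)) / h_bar
= sqrt(2 * 9.109e-31 * 1.1182e-18) / 1.055e-34
= 1.3529e+10 /m
2*kappa*L = 2 * 1.3529e+10 * 0.25e-9
= 6.7644
T = exp(-6.7644) = 1.154183e-03

1.154183e-03


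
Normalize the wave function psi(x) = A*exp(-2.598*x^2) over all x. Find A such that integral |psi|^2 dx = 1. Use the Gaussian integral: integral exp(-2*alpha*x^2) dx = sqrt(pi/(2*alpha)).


integral |psi|^2 dx = A^2 * sqrt(pi/(2*alpha)) = 1
A^2 = sqrt(2*alpha/pi)
= sqrt(2 * 2.598 / pi)
= 1.286055
A = sqrt(1.286055)
= 1.134

1.134


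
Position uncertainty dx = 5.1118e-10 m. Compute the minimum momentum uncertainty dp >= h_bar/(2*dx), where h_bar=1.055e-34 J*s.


dp = h_bar / (2 * dx)
= 1.055e-34 / (2 * 5.1118e-10)
= 1.055e-34 / 1.0224e-09
= 1.0319e-25 kg*m/s

1.0319e-25


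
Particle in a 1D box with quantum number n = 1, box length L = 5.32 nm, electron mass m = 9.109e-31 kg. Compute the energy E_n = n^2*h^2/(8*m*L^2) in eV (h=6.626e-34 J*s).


E = n^2 * h^2 / (8 * m * L^2)
= 1^2 * (6.626e-34)^2 / (8 * 9.109e-31 * (5.32e-9)^2)
= 1 * 4.3904e-67 / (8 * 9.109e-31 * 2.8302e-17)
= 2.1287e-21 J
= 0.0133 eV

0.0133


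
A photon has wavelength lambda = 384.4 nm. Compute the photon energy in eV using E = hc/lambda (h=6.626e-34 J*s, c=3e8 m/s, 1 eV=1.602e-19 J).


E = hc / lambda
= (6.626e-34)(3e8) / (384.4e-9)
= 1.9878e-25 / 3.8440e-07
= 5.1712e-19 J
Converting to eV: 5.1712e-19 / 1.602e-19
= 3.2279 eV

3.2279


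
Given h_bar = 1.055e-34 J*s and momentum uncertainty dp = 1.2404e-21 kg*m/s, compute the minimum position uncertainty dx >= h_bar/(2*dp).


dx = h_bar / (2 * dp)
= 1.055e-34 / (2 * 1.2404e-21)
= 1.055e-34 / 2.4808e-21
= 4.2527e-14 m

4.2527e-14


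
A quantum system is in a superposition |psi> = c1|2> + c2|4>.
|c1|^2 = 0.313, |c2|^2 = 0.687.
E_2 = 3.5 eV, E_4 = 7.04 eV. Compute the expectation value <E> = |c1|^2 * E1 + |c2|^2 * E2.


<E> = |c1|^2 * E1 + |c2|^2 * E2
= 0.313 * 3.5 + 0.687 * 7.04
= 1.0955 + 4.8365
= 5.932 eV

5.932


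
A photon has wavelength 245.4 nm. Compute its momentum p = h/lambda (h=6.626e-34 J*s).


p = h / lambda
= 6.626e-34 / (245.4e-9)
= 6.626e-34 / 2.4540e-07
= 2.7001e-27 kg*m/s

2.7001e-27


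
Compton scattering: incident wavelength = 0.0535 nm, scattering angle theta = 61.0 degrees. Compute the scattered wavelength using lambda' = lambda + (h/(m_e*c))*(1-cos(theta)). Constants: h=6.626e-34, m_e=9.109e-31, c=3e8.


Compton wavelength: h/(m_e*c) = 2.4247e-12 m
d_lambda = 2.4247e-12 * (1 - cos(61.0 deg))
= 2.4247e-12 * 0.51519
= 1.2492e-12 m = 0.001249 nm
lambda' = 0.0535 + 0.001249
= 0.054749 nm

0.054749


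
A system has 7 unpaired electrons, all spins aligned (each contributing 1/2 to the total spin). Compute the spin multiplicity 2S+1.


Total spin S = N * (1/2) = 7 * 0.5 = 3.5
Spin multiplicity = 2S + 1
= 2 * 3.5 + 1
= 8

8


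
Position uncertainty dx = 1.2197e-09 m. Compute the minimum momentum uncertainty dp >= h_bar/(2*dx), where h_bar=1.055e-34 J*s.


dp = h_bar / (2 * dx)
= 1.055e-34 / (2 * 1.2197e-09)
= 1.055e-34 / 2.4394e-09
= 4.3248e-26 kg*m/s

4.3248e-26


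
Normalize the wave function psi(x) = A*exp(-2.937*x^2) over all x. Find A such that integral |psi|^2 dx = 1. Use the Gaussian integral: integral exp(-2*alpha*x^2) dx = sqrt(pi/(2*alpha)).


integral |psi|^2 dx = A^2 * sqrt(pi/(2*alpha)) = 1
A^2 = sqrt(2*alpha/pi)
= sqrt(2 * 2.937 / pi)
= 1.367389
A = sqrt(1.367389)
= 1.1694

1.1694


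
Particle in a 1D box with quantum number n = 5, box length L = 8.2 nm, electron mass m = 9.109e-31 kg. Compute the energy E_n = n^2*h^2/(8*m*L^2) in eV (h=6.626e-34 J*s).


E = n^2 * h^2 / (8 * m * L^2)
= 5^2 * (6.626e-34)^2 / (8 * 9.109e-31 * (8.2e-9)^2)
= 25 * 4.3904e-67 / (8 * 9.109e-31 * 6.7240e-17)
= 2.2400e-20 J
= 0.1398 eV

0.1398


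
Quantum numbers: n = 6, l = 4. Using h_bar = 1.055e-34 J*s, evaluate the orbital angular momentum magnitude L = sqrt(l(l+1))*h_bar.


L = sqrt(l*(l+1)) * h_bar
= sqrt(4 * 5) * 1.055e-34
= sqrt(20) * 1.055e-34
= 4.4721 * 1.055e-34
= 4.7181e-34 J*s

4.7181e-34


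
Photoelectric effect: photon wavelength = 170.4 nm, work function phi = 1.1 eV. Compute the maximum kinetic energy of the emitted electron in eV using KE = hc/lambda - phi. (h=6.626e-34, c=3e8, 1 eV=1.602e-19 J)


E_photon = hc / lambda
= (6.626e-34)(3e8) / (170.4e-9)
= 1.1665e-18 J
= 7.2818 eV
KE = E_photon - phi
= 7.2818 - 1.1
= 6.1818 eV

6.1818


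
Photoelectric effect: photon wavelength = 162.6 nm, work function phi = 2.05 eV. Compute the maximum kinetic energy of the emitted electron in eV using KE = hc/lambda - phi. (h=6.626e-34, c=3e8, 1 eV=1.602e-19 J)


E_photon = hc / lambda
= (6.626e-34)(3e8) / (162.6e-9)
= 1.2225e-18 J
= 7.6311 eV
KE = E_photon - phi
= 7.6311 - 2.05
= 5.5811 eV

5.5811


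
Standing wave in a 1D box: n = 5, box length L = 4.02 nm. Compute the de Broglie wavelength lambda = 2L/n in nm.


lambda = 2L / n
= 2 * 4.02 / 5
= 8.04 / 5
= 1.608 nm

1.608


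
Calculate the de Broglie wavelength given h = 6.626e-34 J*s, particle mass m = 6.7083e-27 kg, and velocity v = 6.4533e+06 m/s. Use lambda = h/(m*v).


lambda = h / (m * v)
= 6.626e-34 / (6.7083e-27 * 6.4533e+06)
= 6.626e-34 / 4.3291e-20
= 1.5306e-14 m

1.5306e-14


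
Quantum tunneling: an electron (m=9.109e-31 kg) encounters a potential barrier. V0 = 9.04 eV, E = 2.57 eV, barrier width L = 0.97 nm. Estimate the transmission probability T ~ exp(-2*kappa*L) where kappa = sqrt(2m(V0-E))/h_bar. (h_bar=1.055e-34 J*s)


V0 - E = 6.47 eV = 1.0365e-18 J
kappa = sqrt(2 * m * (V0-E)) / h_bar
= sqrt(2 * 9.109e-31 * 1.0365e-18) / 1.055e-34
= 1.3025e+10 /m
2*kappa*L = 2 * 1.3025e+10 * 0.97e-9
= 25.2687
T = exp(-25.2687) = 1.061549e-11

1.061549e-11


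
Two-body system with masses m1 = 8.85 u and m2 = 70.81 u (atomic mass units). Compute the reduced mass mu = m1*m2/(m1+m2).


mu = m1 * m2 / (m1 + m2)
= 8.85 * 70.81 / (8.85 + 70.81)
= 626.6685 / 79.66
= 7.8668 u

7.8668


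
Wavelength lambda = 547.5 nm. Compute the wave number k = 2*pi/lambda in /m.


k = 2 * pi / lambda
= 6.2832 / (547.5e-9)
= 6.2832 / 5.4750e-07
= 1.1476e+07 /m

1.1476e+07


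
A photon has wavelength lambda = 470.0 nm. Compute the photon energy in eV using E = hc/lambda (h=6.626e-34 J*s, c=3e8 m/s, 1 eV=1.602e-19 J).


E = hc / lambda
= (6.626e-34)(3e8) / (470.0e-9)
= 1.9878e-25 / 4.7000e-07
= 4.2294e-19 J
Converting to eV: 4.2294e-19 / 1.602e-19
= 2.6401 eV

2.6401


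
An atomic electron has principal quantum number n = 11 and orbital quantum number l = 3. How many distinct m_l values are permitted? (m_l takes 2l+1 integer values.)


m_l ranges from -l to +l in integer steps
So m_l goes from -3 to +3
Count = 2l + 1 = 2*3 + 1
= 7

7


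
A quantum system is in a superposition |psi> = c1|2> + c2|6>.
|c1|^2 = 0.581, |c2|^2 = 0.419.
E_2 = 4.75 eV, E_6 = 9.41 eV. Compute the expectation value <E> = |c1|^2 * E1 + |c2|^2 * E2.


<E> = |c1|^2 * E1 + |c2|^2 * E2
= 0.581 * 4.75 + 0.419 * 9.41
= 2.7597 + 3.9428
= 6.7025 eV

6.7025


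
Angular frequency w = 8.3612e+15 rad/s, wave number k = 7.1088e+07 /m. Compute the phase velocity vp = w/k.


vp = w / k
= 8.3612e+15 / 7.1088e+07
= 1.1762e+08 m/s

1.1762e+08


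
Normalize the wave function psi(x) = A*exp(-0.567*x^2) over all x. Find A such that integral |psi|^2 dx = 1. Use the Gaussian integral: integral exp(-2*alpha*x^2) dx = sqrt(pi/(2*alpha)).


integral |psi|^2 dx = A^2 * sqrt(pi/(2*alpha)) = 1
A^2 = sqrt(2*alpha/pi)
= sqrt(2 * 0.567 / pi)
= 0.600802
A = sqrt(0.600802)
= 0.7751

0.7751


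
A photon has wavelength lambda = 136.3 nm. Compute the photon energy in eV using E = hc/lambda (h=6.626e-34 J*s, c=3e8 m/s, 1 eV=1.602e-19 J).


E = hc / lambda
= (6.626e-34)(3e8) / (136.3e-9)
= 1.9878e-25 / 1.3630e-07
= 1.4584e-18 J
Converting to eV: 1.4584e-18 / 1.602e-19
= 9.1036 eV

9.1036


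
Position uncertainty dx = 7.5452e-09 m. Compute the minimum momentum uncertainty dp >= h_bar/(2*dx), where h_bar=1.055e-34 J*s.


dp = h_bar / (2 * dx)
= 1.055e-34 / (2 * 7.5452e-09)
= 1.055e-34 / 1.5090e-08
= 6.9912e-27 kg*m/s

6.9912e-27


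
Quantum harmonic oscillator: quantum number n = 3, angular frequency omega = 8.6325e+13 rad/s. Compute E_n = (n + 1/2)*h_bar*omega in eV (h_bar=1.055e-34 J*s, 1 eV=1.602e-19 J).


E = (n + 1/2) * h_bar * omega
= (3 + 0.5) * 1.055e-34 * 8.6325e+13
= 3.5 * 9.1073e-21
= 3.1876e-20 J
= 0.199 eV

0.199


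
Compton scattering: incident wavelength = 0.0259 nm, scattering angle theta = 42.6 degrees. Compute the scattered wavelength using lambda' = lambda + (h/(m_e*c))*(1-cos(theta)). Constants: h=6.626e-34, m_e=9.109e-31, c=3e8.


Compton wavelength: h/(m_e*c) = 2.4247e-12 m
d_lambda = 2.4247e-12 * (1 - cos(42.6 deg))
= 2.4247e-12 * 0.263903
= 6.3989e-13 m = 0.00064 nm
lambda' = 0.0259 + 0.00064
= 0.02654 nm

0.02654


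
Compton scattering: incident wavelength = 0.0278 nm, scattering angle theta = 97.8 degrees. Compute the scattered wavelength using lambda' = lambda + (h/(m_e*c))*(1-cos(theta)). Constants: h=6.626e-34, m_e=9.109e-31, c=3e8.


Compton wavelength: h/(m_e*c) = 2.4247e-12 m
d_lambda = 2.4247e-12 * (1 - cos(97.8 deg))
= 2.4247e-12 * 1.135716
= 2.7538e-12 m = 0.002754 nm
lambda' = 0.0278 + 0.002754
= 0.030554 nm

0.030554


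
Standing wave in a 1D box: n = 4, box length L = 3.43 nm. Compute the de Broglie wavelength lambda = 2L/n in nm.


lambda = 2L / n
= 2 * 3.43 / 4
= 6.86 / 4
= 1.715 nm

1.715


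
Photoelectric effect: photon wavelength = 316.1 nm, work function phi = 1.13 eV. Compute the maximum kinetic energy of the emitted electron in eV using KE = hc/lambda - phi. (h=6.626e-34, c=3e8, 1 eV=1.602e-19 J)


E_photon = hc / lambda
= (6.626e-34)(3e8) / (316.1e-9)
= 6.2885e-19 J
= 3.9254 eV
KE = E_photon - phi
= 3.9254 - 1.13
= 2.7954 eV

2.7954


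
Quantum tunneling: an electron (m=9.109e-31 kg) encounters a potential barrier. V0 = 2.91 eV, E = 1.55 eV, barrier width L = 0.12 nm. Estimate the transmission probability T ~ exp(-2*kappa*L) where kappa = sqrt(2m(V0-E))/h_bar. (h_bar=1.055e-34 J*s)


V0 - E = 1.36 eV = 2.1787e-19 J
kappa = sqrt(2 * m * (V0-E)) / h_bar
= sqrt(2 * 9.109e-31 * 2.1787e-19) / 1.055e-34
= 5.9717e+09 /m
2*kappa*L = 2 * 5.9717e+09 * 0.12e-9
= 1.4332
T = exp(-1.4332) = 2.385420e-01

2.385420e-01


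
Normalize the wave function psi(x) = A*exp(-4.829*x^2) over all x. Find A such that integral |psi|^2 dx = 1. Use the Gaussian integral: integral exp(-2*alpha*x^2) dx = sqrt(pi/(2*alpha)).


integral |psi|^2 dx = A^2 * sqrt(pi/(2*alpha)) = 1
A^2 = sqrt(2*alpha/pi)
= sqrt(2 * 4.829 / pi)
= 1.75335
A = sqrt(1.75335)
= 1.3241

1.3241


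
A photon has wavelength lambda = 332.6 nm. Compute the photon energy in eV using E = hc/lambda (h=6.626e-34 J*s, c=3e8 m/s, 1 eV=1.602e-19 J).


E = hc / lambda
= (6.626e-34)(3e8) / (332.6e-9)
= 1.9878e-25 / 3.3260e-07
= 5.9765e-19 J
Converting to eV: 5.9765e-19 / 1.602e-19
= 3.7307 eV

3.7307


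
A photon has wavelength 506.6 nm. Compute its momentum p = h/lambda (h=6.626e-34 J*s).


p = h / lambda
= 6.626e-34 / (506.6e-9)
= 6.626e-34 / 5.0660e-07
= 1.3079e-27 kg*m/s

1.3079e-27


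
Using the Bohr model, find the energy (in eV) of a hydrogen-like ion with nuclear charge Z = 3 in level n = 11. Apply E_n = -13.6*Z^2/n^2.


E_n = -13.6 * Z^2 / n^2
= -13.6 * 3^2 / 11^2
= -13.6 * 9 / 121
= -1.0116 eV

-1.0116


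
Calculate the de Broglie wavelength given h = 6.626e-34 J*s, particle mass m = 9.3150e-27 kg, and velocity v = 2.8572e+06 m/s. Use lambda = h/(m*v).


lambda = h / (m * v)
= 6.626e-34 / (9.3150e-27 * 2.8572e+06)
= 6.626e-34 / 2.6615e-20
= 2.4896e-14 m

2.4896e-14


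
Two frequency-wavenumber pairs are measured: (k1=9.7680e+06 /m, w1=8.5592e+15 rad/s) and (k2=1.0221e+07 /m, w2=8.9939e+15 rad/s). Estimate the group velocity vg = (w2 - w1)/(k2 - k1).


vg = (w2 - w1) / (k2 - k1)
= (8.9939e+15 - 8.5592e+15) / (1.0221e+07 - 9.7680e+06)
= 4.3470e+14 / 4.5300e+05
= 9.5960e+08 m/s

9.5960e+08


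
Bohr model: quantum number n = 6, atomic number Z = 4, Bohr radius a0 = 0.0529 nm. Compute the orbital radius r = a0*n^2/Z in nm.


r = a0 * n^2 / Z
= 0.0529 * 6^2 / 4
= 0.0529 * 36 / 4
= 0.4761 nm

0.4761


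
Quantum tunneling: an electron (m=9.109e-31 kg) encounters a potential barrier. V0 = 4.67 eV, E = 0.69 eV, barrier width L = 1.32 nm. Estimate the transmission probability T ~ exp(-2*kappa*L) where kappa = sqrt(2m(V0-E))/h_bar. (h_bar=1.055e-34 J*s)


V0 - E = 3.98 eV = 6.3760e-19 J
kappa = sqrt(2 * m * (V0-E)) / h_bar
= sqrt(2 * 9.109e-31 * 6.3760e-19) / 1.055e-34
= 1.0216e+10 /m
2*kappa*L = 2 * 1.0216e+10 * 1.32e-9
= 26.9696
T = exp(-26.9696) = 1.937531e-12

1.937531e-12


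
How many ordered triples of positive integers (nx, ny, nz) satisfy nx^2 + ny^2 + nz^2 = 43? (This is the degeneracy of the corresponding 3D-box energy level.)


Enumerate all (nx, ny, nz) with nx^2 + ny^2 + nz^2 = 43:
(3,3,5)
(3,5,3)
(5,3,3)
Total degeneracy = 3

3


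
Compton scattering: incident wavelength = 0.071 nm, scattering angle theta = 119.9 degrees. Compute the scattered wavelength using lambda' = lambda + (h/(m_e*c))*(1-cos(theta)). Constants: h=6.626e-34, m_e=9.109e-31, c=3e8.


Compton wavelength: h/(m_e*c) = 2.4247e-12 m
d_lambda = 2.4247e-12 * (1 - cos(119.9 deg))
= 2.4247e-12 * 1.498488
= 3.6334e-12 m = 0.003633 nm
lambda' = 0.071 + 0.003633
= 0.074633 nm

0.074633


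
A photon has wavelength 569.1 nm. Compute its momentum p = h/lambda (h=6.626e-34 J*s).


p = h / lambda
= 6.626e-34 / (569.1e-9)
= 6.626e-34 / 5.6910e-07
= 1.1643e-27 kg*m/s

1.1643e-27


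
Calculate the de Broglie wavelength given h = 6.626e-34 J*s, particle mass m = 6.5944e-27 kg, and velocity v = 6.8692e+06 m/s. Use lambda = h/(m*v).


lambda = h / (m * v)
= 6.626e-34 / (6.5944e-27 * 6.8692e+06)
= 6.626e-34 / 4.5298e-20
= 1.4627e-14 m

1.4627e-14


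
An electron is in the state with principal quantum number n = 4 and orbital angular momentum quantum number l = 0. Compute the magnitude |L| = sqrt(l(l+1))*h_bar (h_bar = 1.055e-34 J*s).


L = sqrt(l*(l+1)) * h_bar
= sqrt(0 * 1) * 1.055e-34
= sqrt(0) * 1.055e-34
= 0.0 * 1.055e-34
= 0.0000e+00 J*s

0.0000e+00


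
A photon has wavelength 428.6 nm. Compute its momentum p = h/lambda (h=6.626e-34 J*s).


p = h / lambda
= 6.626e-34 / (428.6e-9)
= 6.626e-34 / 4.2860e-07
= 1.5460e-27 kg*m/s

1.5460e-27


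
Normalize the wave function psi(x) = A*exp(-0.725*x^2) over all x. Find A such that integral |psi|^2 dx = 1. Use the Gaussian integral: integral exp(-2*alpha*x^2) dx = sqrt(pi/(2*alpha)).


integral |psi|^2 dx = A^2 * sqrt(pi/(2*alpha)) = 1
A^2 = sqrt(2*alpha/pi)
= sqrt(2 * 0.725 / pi)
= 0.679374
A = sqrt(0.679374)
= 0.8242

0.8242


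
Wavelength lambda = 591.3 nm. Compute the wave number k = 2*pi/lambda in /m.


k = 2 * pi / lambda
= 6.2832 / (591.3e-9)
= 6.2832 / 5.9130e-07
= 1.0626e+07 /m

1.0626e+07


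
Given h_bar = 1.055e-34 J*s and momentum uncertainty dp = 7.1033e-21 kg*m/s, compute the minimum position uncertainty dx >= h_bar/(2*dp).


dx = h_bar / (2 * dp)
= 1.055e-34 / (2 * 7.1033e-21)
= 1.055e-34 / 1.4207e-20
= 7.4261e-15 m

7.4261e-15


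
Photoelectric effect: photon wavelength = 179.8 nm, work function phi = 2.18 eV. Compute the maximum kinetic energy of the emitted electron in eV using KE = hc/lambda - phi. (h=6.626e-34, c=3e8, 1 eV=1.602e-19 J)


E_photon = hc / lambda
= (6.626e-34)(3e8) / (179.8e-9)
= 1.1056e-18 J
= 6.9011 eV
KE = E_photon - phi
= 6.9011 - 2.18
= 4.7211 eV

4.7211


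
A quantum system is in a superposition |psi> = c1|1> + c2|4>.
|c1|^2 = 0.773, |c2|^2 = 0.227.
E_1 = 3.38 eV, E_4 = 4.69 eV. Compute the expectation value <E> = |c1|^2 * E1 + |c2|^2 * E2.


<E> = |c1|^2 * E1 + |c2|^2 * E2
= 0.773 * 3.38 + 0.227 * 4.69
= 2.6127 + 1.0646
= 3.6774 eV

3.6774


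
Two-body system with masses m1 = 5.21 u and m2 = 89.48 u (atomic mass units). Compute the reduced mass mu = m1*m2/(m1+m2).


mu = m1 * m2 / (m1 + m2)
= 5.21 * 89.48 / (5.21 + 89.48)
= 466.1908 / 94.69
= 4.9233 u

4.9233


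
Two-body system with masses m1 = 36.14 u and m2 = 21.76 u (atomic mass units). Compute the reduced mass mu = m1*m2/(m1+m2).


mu = m1 * m2 / (m1 + m2)
= 36.14 * 21.76 / (36.14 + 21.76)
= 786.4064 / 57.9
= 13.5821 u

13.5821


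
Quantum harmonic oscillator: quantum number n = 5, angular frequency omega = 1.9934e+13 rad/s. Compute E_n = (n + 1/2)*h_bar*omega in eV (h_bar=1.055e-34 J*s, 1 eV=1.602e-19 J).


E = (n + 1/2) * h_bar * omega
= (5 + 0.5) * 1.055e-34 * 1.9934e+13
= 5.5 * 2.1030e-21
= 1.1567e-20 J
= 0.0722 eV

0.0722


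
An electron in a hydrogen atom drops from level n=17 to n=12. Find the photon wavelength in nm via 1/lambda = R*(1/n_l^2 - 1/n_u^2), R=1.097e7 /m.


1/lambda = R * (1/n_l^2 - 1/n_u^2)
= 1.097e7 * (1/12^2 - 1/17^2)
= 1.097e7 * (0.006944 - 0.00346)
= 1.097e7 * 0.003484
= 3.8222e+04 /m
lambda = 1 / 3.8222e+04 = 26162.8894 nm

26162.8894


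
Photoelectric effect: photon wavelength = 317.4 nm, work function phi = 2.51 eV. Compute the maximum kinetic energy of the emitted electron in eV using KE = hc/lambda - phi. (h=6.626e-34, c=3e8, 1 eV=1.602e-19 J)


E_photon = hc / lambda
= (6.626e-34)(3e8) / (317.4e-9)
= 6.2628e-19 J
= 3.9093 eV
KE = E_photon - phi
= 3.9093 - 2.51
= 1.3993 eV

1.3993


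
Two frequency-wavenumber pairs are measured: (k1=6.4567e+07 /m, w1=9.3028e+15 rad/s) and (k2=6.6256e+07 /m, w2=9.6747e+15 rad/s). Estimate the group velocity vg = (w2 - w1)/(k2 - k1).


vg = (w2 - w1) / (k2 - k1)
= (9.6747e+15 - 9.3028e+15) / (6.6256e+07 - 6.4567e+07)
= 3.7190e+14 / 1.6890e+06
= 2.2019e+08 m/s

2.2019e+08


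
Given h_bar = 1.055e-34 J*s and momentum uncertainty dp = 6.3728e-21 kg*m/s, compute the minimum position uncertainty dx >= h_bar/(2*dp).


dx = h_bar / (2 * dp)
= 1.055e-34 / (2 * 6.3728e-21)
= 1.055e-34 / 1.2746e-20
= 8.2774e-15 m

8.2774e-15


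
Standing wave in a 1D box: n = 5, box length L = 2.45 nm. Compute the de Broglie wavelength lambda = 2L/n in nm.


lambda = 2L / n
= 2 * 2.45 / 5
= 4.9 / 5
= 0.98 nm

0.98


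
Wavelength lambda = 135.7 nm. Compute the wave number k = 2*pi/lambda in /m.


k = 2 * pi / lambda
= 6.2832 / (135.7e-9)
= 6.2832 / 1.3570e-07
= 4.6302e+07 /m

4.6302e+07


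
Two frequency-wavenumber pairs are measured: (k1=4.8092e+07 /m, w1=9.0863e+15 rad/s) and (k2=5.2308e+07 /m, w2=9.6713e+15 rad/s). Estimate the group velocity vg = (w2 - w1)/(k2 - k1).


vg = (w2 - w1) / (k2 - k1)
= (9.6713e+15 - 9.0863e+15) / (5.2308e+07 - 4.8092e+07)
= 5.8500e+14 / 4.2160e+06
= 1.3876e+08 m/s

1.3876e+08


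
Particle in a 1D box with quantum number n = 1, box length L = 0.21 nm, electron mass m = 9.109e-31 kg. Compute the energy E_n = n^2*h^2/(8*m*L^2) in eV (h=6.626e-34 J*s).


E = n^2 * h^2 / (8 * m * L^2)
= 1^2 * (6.626e-34)^2 / (8 * 9.109e-31 * (0.21e-9)^2)
= 1 * 4.3904e-67 / (8 * 9.109e-31 * 4.4100e-20)
= 1.3662e-18 J
= 8.5279 eV

8.5279


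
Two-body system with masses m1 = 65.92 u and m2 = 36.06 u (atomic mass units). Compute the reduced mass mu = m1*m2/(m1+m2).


mu = m1 * m2 / (m1 + m2)
= 65.92 * 36.06 / (65.92 + 36.06)
= 2377.0752 / 101.98
= 23.3092 u

23.3092


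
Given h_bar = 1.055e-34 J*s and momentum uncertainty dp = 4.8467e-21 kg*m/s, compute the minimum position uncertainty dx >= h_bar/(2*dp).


dx = h_bar / (2 * dp)
= 1.055e-34 / (2 * 4.8467e-21)
= 1.055e-34 / 9.6934e-21
= 1.0884e-14 m

1.0884e-14


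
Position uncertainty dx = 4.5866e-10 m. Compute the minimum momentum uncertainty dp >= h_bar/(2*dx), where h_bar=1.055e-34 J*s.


dp = h_bar / (2 * dx)
= 1.055e-34 / (2 * 4.5866e-10)
= 1.055e-34 / 9.1732e-10
= 1.1501e-25 kg*m/s

1.1501e-25


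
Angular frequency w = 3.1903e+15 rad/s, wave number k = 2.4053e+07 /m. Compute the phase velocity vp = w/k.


vp = w / k
= 3.1903e+15 / 2.4053e+07
= 1.3264e+08 m/s

1.3264e+08


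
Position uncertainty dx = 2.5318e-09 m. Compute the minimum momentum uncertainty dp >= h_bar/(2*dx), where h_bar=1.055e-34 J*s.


dp = h_bar / (2 * dx)
= 1.055e-34 / (2 * 2.5318e-09)
= 1.055e-34 / 5.0636e-09
= 2.0835e-26 kg*m/s

2.0835e-26


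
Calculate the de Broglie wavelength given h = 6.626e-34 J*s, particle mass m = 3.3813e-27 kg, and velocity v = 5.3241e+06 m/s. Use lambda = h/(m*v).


lambda = h / (m * v)
= 6.626e-34 / (3.3813e-27 * 5.3241e+06)
= 6.626e-34 / 1.8002e-20
= 3.6806e-14 m

3.6806e-14


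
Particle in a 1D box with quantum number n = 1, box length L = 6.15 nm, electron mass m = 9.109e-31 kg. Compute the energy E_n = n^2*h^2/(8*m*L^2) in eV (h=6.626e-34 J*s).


E = n^2 * h^2 / (8 * m * L^2)
= 1^2 * (6.626e-34)^2 / (8 * 9.109e-31 * (6.15e-9)^2)
= 1 * 4.3904e-67 / (8 * 9.109e-31 * 3.7823e-17)
= 1.5929e-21 J
= 0.0099 eV

0.0099


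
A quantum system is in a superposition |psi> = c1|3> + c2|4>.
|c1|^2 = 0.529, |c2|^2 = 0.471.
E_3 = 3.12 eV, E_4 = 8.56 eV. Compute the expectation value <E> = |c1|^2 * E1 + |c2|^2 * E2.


<E> = |c1|^2 * E1 + |c2|^2 * E2
= 0.529 * 3.12 + 0.471 * 8.56
= 1.6505 + 4.0318
= 5.6822 eV

5.6822


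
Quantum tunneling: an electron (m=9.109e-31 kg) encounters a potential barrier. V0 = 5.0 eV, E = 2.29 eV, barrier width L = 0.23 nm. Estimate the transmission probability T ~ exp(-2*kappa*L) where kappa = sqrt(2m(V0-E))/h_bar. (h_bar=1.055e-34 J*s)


V0 - E = 2.71 eV = 4.3414e-19 J
kappa = sqrt(2 * m * (V0-E)) / h_bar
= sqrt(2 * 9.109e-31 * 4.3414e-19) / 1.055e-34
= 8.4297e+09 /m
2*kappa*L = 2 * 8.4297e+09 * 0.23e-9
= 3.8777
T = exp(-3.8777) = 2.069885e-02

2.069885e-02


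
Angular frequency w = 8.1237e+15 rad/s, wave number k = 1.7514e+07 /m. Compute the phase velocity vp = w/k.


vp = w / k
= 8.1237e+15 / 1.7514e+07
= 4.6384e+08 m/s

4.6384e+08


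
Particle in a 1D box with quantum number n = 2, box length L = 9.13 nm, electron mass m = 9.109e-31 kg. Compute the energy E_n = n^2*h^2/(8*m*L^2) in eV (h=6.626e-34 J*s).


E = n^2 * h^2 / (8 * m * L^2)
= 2^2 * (6.626e-34)^2 / (8 * 9.109e-31 * (9.13e-9)^2)
= 4 * 4.3904e-67 / (8 * 9.109e-31 * 8.3357e-17)
= 2.8911e-21 J
= 0.018 eV

0.018


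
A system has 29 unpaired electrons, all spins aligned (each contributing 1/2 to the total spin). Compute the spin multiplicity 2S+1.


Total spin S = N * (1/2) = 29 * 0.5 = 14.5
Spin multiplicity = 2S + 1
= 2 * 14.5 + 1
= 30

30


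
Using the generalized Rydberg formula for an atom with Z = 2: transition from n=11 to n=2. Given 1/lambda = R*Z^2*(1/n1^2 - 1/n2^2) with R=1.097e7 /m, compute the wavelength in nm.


1/lambda = R * Z^2 * (1/n1^2 - 1/n2^2)
= 1.097e7 * 2^2 * (1/2^2 - 1/11^2)
= 1.097e7 * 4 * (0.25 - 0.008264)
= 1.0607e+07 /m
lambda = 1 / 1.0607e+07
= 94.2742 nm

94.2742


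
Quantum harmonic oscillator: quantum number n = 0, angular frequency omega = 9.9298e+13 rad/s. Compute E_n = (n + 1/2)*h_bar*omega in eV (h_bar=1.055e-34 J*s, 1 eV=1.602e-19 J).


E = (n + 1/2) * h_bar * omega
= (0 + 0.5) * 1.055e-34 * 9.9298e+13
= 0.5 * 1.0476e-20
= 5.2380e-21 J
= 0.0327 eV

0.0327


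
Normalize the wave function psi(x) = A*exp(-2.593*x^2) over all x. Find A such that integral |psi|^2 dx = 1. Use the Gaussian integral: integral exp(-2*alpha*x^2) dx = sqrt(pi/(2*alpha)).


integral |psi|^2 dx = A^2 * sqrt(pi/(2*alpha)) = 1
A^2 = sqrt(2*alpha/pi)
= sqrt(2 * 2.593 / pi)
= 1.284817
A = sqrt(1.284817)
= 1.1335

1.1335


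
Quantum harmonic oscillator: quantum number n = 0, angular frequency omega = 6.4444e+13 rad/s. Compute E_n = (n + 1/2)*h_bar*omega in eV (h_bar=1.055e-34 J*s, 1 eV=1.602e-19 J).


E = (n + 1/2) * h_bar * omega
= (0 + 0.5) * 1.055e-34 * 6.4444e+13
= 0.5 * 6.7988e-21
= 3.3994e-21 J
= 0.0212 eV

0.0212


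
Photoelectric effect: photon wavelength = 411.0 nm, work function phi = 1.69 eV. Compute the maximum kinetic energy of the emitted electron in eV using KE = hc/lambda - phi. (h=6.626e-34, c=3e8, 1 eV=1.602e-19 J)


E_photon = hc / lambda
= (6.626e-34)(3e8) / (411.0e-9)
= 4.8365e-19 J
= 3.019 eV
KE = E_photon - phi
= 3.019 - 1.69
= 1.329 eV

1.329


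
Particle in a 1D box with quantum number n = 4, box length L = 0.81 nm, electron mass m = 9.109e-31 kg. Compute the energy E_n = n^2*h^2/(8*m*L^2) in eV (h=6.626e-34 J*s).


E = n^2 * h^2 / (8 * m * L^2)
= 4^2 * (6.626e-34)^2 / (8 * 9.109e-31 * (0.81e-9)^2)
= 16 * 4.3904e-67 / (8 * 9.109e-31 * 6.5610e-19)
= 1.4692e-18 J
= 9.1713 eV

9.1713


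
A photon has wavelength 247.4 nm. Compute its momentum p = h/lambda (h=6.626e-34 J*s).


p = h / lambda
= 6.626e-34 / (247.4e-9)
= 6.626e-34 / 2.4740e-07
= 2.6783e-27 kg*m/s

2.6783e-27


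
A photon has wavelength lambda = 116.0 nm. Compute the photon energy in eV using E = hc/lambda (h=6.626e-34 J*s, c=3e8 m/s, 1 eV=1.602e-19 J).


E = hc / lambda
= (6.626e-34)(3e8) / (116.0e-9)
= 1.9878e-25 / 1.1600e-07
= 1.7136e-18 J
Converting to eV: 1.7136e-18 / 1.602e-19
= 10.6968 eV

10.6968


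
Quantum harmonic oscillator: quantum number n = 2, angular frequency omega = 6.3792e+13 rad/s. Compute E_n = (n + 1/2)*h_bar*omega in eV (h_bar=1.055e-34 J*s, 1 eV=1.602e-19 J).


E = (n + 1/2) * h_bar * omega
= (2 + 0.5) * 1.055e-34 * 6.3792e+13
= 2.5 * 6.7301e-21
= 1.6825e-20 J
= 0.105 eV

0.105


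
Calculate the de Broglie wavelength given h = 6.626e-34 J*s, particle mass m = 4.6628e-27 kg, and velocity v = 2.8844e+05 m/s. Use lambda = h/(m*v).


lambda = h / (m * v)
= 6.626e-34 / (4.6628e-27 * 2.8844e+05)
= 6.626e-34 / 1.3449e-21
= 4.9266e-13 m

4.9266e-13


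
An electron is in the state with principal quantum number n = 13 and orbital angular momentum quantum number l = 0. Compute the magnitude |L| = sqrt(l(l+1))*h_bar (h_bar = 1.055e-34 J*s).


L = sqrt(l*(l+1)) * h_bar
= sqrt(0 * 1) * 1.055e-34
= sqrt(0) * 1.055e-34
= 0.0 * 1.055e-34
= 0.0000e+00 J*s

0.0000e+00


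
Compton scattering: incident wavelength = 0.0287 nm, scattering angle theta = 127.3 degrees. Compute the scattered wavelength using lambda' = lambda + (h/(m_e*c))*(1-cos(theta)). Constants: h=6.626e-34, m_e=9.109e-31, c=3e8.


Compton wavelength: h/(m_e*c) = 2.4247e-12 m
d_lambda = 2.4247e-12 * (1 - cos(127.3 deg))
= 2.4247e-12 * 1.605988
= 3.8941e-12 m = 0.003894 nm
lambda' = 0.0287 + 0.003894
= 0.032594 nm

0.032594


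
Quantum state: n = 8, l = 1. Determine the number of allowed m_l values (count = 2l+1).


m_l ranges from -l to +l in integer steps
So m_l goes from -1 to +1
Count = 2l + 1 = 2*1 + 1
= 3

3


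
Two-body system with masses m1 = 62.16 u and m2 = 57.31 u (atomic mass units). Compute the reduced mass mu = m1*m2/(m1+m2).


mu = m1 * m2 / (m1 + m2)
= 62.16 * 57.31 / (62.16 + 57.31)
= 3562.3896 / 119.47
= 29.8183 u

29.8183


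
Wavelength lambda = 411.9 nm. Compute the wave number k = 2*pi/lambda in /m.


k = 2 * pi / lambda
= 6.2832 / (411.9e-9)
= 6.2832 / 4.1190e-07
= 1.5254e+07 /m

1.5254e+07


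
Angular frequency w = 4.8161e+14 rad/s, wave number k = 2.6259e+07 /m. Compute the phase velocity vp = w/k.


vp = w / k
= 4.8161e+14 / 2.6259e+07
= 1.8341e+07 m/s

1.8341e+07


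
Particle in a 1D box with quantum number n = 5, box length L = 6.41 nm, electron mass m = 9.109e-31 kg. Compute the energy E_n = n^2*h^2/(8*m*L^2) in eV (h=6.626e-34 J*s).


E = n^2 * h^2 / (8 * m * L^2)
= 5^2 * (6.626e-34)^2 / (8 * 9.109e-31 * (6.41e-9)^2)
= 25 * 4.3904e-67 / (8 * 9.109e-31 * 4.1088e-17)
= 3.6658e-20 J
= 0.2288 eV

0.2288


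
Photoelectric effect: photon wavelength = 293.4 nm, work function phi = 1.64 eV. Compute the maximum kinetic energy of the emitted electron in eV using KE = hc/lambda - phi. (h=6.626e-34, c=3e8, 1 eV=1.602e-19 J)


E_photon = hc / lambda
= (6.626e-34)(3e8) / (293.4e-9)
= 6.7751e-19 J
= 4.2291 eV
KE = E_photon - phi
= 4.2291 - 1.64
= 2.5891 eV

2.5891


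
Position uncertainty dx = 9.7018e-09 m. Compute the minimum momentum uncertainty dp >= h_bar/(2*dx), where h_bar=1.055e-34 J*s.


dp = h_bar / (2 * dx)
= 1.055e-34 / (2 * 9.7018e-09)
= 1.055e-34 / 1.9404e-08
= 5.4371e-27 kg*m/s

5.4371e-27


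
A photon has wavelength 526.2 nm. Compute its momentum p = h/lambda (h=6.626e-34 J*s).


p = h / lambda
= 6.626e-34 / (526.2e-9)
= 6.626e-34 / 5.2620e-07
= 1.2592e-27 kg*m/s

1.2592e-27


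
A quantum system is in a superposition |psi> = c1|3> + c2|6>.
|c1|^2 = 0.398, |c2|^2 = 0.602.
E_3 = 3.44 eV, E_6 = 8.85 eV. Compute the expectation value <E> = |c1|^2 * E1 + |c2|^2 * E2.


<E> = |c1|^2 * E1 + |c2|^2 * E2
= 0.398 * 3.44 + 0.602 * 8.85
= 1.3691 + 5.3277
= 6.6968 eV

6.6968


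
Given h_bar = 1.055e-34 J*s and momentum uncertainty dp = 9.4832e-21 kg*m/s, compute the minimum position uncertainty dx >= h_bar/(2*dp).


dx = h_bar / (2 * dp)
= 1.055e-34 / (2 * 9.4832e-21)
= 1.055e-34 / 1.8966e-20
= 5.5625e-15 m

5.5625e-15


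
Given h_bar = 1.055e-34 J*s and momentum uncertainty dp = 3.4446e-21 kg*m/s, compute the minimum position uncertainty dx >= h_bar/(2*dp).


dx = h_bar / (2 * dp)
= 1.055e-34 / (2 * 3.4446e-21)
= 1.055e-34 / 6.8892e-21
= 1.5314e-14 m

1.5314e-14


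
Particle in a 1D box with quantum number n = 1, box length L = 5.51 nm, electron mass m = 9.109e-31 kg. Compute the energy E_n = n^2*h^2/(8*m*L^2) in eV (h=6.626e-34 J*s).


E = n^2 * h^2 / (8 * m * L^2)
= 1^2 * (6.626e-34)^2 / (8 * 9.109e-31 * (5.51e-9)^2)
= 1 * 4.3904e-67 / (8 * 9.109e-31 * 3.0360e-17)
= 1.9844e-21 J
= 0.0124 eV

0.0124
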